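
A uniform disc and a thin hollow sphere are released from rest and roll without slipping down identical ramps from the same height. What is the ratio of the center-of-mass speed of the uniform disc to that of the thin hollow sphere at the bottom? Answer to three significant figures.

Each satisfies Mgh = ½(1+k)Mv² with k = I/(MR²), so v ∝ 1/√(1+k).
For the uniform disc k = 0.5; for the thin hollow sphere k = 2/3.
v₁/v₂ = √((1+k₂)/(1+k₁)) = √(1.667/1.5) ≈ 1.05.

v_ratio ≈ 1.05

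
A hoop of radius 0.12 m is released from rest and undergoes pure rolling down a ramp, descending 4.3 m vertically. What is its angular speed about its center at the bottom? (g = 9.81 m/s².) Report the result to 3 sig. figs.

ω ≈ 54.1 rad/s

Here I = MR², so the shape factor k = I/(MR²) = 1.
The rolling condition ω = v/R makes the rotational term ½I(v/R)² = ½kMv², so KE_total = ½(1+k)Mv² = Mv².
Energy conservation Mgh = ½(1+k)Mv² gives v = √(2gh/(1+k)) = √(2 × 9.81 × 4.3 / 2) = 6.495 m/s.
Then ω = v/R = 6.495 / 0.12 ≈ 54.1 rad/s.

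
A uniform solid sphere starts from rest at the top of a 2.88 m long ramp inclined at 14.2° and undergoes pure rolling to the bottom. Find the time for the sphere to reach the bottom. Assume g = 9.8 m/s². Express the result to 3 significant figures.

t ≈ 1.83 s

With I = (2/5)MR², the ratio k = I/(MR²) is 0.4.
Along the incline Mg sinθ − f = Ma, and torque about the center fR = Iα = kMR²(a/R) gives f = kMa.
Hence a = g sinθ/(1+k) = 9.8×sin14.2°/1.4 = 1.717 m/s².
Starting from rest, L = ½at², so t = √(2L/a) = √(2×2.88/1.717) ≈ 1.83 s.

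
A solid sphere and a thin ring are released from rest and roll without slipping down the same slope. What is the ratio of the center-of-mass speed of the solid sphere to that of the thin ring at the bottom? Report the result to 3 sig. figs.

v_ratio ≈ 1.20

Each satisfies Mgh = ½(1+k)Mv² with k = I/(MR²), so v ∝ 1/√(1+k).
For the solid sphere k = 0.4; for the thin ring k = 1.
v₁/v₂ = √((1+k₂)/(1+k₁)) = √(2/1.4) ≈ 1.20.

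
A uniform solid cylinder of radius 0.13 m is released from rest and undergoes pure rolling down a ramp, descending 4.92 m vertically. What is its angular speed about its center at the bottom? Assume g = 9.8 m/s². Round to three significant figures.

ω ≈ 61.7 rad/s

For this body I = (1/2)MR², i.e. k = I/(MR²) = 0.5.
The rolling condition ω = v/R makes the rotational term ½I(v/R)² = ½kMv², so KE_total = ½(1+k)Mv² = (3/4)Mv².
Energy conservation Mgh = ½(1+k)Mv² gives v = √(2gh/(1+k)) = √(2 × 9.8 × 4.92 / 1.5) = 8.018 m/s.
Then ω = v/R = 8.018 / 0.13 ≈ 61.7 rad/s.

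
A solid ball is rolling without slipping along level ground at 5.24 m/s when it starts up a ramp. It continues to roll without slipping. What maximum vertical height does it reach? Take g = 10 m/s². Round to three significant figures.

With I = (2/5)MR², the ratio k = I/(MR²) is 0.4.
The rolling condition ω = v/R makes the rotational term ½I(v/R)² = ½kMv², so KE_total = ½(1+k)Mv² = (7/10)Mv².
All of this converts to potential energy at the highest point: (7/10)Mv₀² = Mgh.
Thus h = (1+k)v₀²/(2g) = 1.4 × 5.24² / (2 × 10) ≈ 1.92 m.

h ≈ 1.92 m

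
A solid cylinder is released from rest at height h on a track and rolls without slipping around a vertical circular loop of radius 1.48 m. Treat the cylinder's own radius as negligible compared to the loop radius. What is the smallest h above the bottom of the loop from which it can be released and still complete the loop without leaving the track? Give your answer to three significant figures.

With I = (1/2)MR², the ratio k = I/(MR²) is 0.5.
At the top, contact is just lost when gravity alone supplies the centripetal force: Mg = Mv_top²/r, i.e. v_top² = gr.
With ω = v/R, the kinetic energy at speed v is ½(1+k)Mv² = (3/4)Mv².
Energy conservation from release (height h) to the top (height 2r): Mgh = Mg(2r) + (3/4)M·gr.
Thus h_min = 2r + (1+k)r/2 = r(2 + 1.5/2) = 1.48 × 2.75 ≈ 4.07 m.

h_min ≈ 4.07 m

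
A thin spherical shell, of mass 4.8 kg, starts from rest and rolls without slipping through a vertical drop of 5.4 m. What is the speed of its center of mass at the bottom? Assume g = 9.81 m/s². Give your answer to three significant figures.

For this body I = (2/3)MR², i.e. k = I/(MR²) = 2/3.
Rolling without slipping gives ω = v/R, so the total kinetic energy is ½Mv² + ½Iω² = ½(1+k)Mv² = (5/6)Mv².
Energy conservation: Mgh = (5/6)Mv², so v = √(2gh/(1+k)) = √(2 × 9.81 × 5.4 / 1.667) ≈ 7.97 m/s.

v ≈ 7.97 m/s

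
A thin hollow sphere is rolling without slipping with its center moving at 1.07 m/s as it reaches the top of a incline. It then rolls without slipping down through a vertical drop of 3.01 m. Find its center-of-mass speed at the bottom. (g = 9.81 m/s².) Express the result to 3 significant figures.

v ≈ 6.05 m/s

Here I = (2/3)MR², so the shape factor k = I/(MR²) = 2/3.
Since it rolls without slipping, ω = v/R and KE = ½Mv² + ½Iω² = ½(1+k)Mv² = (5/6)Mv².
Energy conservation: (5/6)Mv₀² + Mgh = (5/6)Mv², so v² = v₀² + 2gh/(1+k).
v = √(1.07² + 2×9.81×3.01/1.667) = √36.58 ≈ 6.05 m/s.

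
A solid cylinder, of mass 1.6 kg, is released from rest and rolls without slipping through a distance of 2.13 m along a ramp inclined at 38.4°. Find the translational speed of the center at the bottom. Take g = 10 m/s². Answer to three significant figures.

With I = (1/2)MR², the ratio k = I/(MR²) is 0.5.
Rolling without slipping gives ω = v/R, so the total kinetic energy is ½Mv² + ½Iω² = ½(1+k)Mv² = (3/4)Mv².
The vertical drop is h = L sinθ = 2.13 × sin38.4° = 1.323 m.
Setting Mgh = (3/4)Mv² gives v = √(2gh/(1+k)) = √(2·10·1.323/1.5) ≈ 4.20 m/s.

v ≈ 4.20 m/s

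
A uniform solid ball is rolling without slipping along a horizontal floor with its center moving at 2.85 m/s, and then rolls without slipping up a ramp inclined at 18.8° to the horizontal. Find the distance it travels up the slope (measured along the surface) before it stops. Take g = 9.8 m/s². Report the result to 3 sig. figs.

With I = (2/5)MR², the ratio k = I/(MR²) is 0.4.
The rolling condition ω = v/R makes the rotational term ½I(v/R)² = ½kMv², so KE_total = ½(1+k)Mv² = (7/10)Mv².
Setting this equal to Mgh gives the vertical rise h = (1+k)v₀²/(2g) = 1.4×2.85²/(2×9.8) = 0.5802 m.
Along the incline, d = h/sinθ = 0.5802/sin18.8° ≈ 1.80 m.

d ≈ 1.80 m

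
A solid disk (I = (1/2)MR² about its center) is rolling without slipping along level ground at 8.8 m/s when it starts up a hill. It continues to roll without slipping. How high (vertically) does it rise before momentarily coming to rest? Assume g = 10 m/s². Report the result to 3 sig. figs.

With I = (1/2)MR², the ratio k = I/(MR²) is 0.5.
Pure rolling means v = ωR; then KE = ½Mv² + ½I(v/R)² = ½(1+k)Mv² = (3/4)Mv².
At the top the kinetic energy is zero, so (3/4)Mv₀² = Mgh.
Thus h = (1+k)v₀²/(2g) = 1.5 × 8.8² / (2 × 10) ≈ 5.81 m.

h ≈ 5.81 m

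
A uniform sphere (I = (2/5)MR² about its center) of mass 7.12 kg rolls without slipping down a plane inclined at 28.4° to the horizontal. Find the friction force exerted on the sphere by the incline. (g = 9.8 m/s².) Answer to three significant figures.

For this body I = (2/5)MR², i.e. k = I/(MR²) = 0.4.
Translational: Mg sinθ − f = Ma. Rotational about the CM: fR = Iα = kMRa, so f = kMa.
Combining, a = g sinθ/(1+k) and f = kMa = kMg sinθ/(1+k).
f = 0.4 × 7.12 × 9.8 × sin28.4° / 1.4 ≈ 9.48 N.

f ≈ 9.48 N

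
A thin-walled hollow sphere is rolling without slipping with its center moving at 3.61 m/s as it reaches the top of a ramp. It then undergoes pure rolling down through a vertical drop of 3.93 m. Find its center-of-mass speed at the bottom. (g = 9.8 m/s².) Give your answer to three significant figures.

v ≈ 7.70 m/s

For this body I = (2/3)MR², i.e. k = I/(MR²) = 2/3.
The rolling condition ω = v/R makes the rotational term ½I(v/R)² = ½kMv², so KE_total = ½(1+k)Mv² = (5/6)Mv².
Energy conservation: (5/6)Mv₀² + Mgh = (5/6)Mv², so v² = v₀² + 2gh/(1+k).
v = √(3.61² + 2×9.8×3.93/1.667) = √59.25 ≈ 7.70 m/s.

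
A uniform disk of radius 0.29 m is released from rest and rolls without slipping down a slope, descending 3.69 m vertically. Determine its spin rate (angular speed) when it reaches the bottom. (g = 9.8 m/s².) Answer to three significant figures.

ω ≈ 23.9 rad/s

The moment of inertia is (1/2)MR², giving k ≡ I/(MR²) = 0.5.
Pure rolling means v = ωR; then KE = ½Mv² + ½I(v/R)² = ½(1+k)Mv² = (3/4)Mv².
Energy conservation Mgh = ½(1+k)Mv² gives v = √(2gh/(1+k)) = √(2 × 9.8 × 3.69 / 1.5) = 6.944 m/s.
The angular speed follows from ω = v/R = 6.944/0.29 ≈ 23.9 rad/s.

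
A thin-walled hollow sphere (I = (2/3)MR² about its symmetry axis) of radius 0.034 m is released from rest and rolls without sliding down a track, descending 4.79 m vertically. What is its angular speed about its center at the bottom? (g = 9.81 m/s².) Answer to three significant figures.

For this body I = (2/3)MR², i.e. k = I/(MR²) = 2/3.
Pure rolling means v = ωR; then KE = ½Mv² + ½I(v/R)² = ½(1+k)Mv² = (5/6)Mv².
Energy conservation Mgh = ½(1+k)Mv² gives v = √(2gh/(1+k)) = √(2 × 9.81 × 4.79 / 1.667) = 7.509 m/s.
Then ω = v/R = 7.509 / 0.034 ≈ 221 rad/s.

ω ≈ 221 rad/s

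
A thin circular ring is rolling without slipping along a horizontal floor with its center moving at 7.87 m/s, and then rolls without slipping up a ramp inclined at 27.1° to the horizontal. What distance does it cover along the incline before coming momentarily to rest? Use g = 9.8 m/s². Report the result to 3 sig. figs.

d ≈ 13.9 m

For this body I = MR², i.e. k = I/(MR²) = 1.
Pure rolling means v = ωR; then KE = ½Mv² + ½I(v/R)² = ½(1+k)Mv² = Mv².
Setting this equal to Mgh gives the vertical rise h = (1+k)v₀²/(2g) = 2×7.87²/(2×9.8) = 6.32 m.
Along the incline, d = h/sinθ = 6.32/sin27.1° ≈ 13.9 m.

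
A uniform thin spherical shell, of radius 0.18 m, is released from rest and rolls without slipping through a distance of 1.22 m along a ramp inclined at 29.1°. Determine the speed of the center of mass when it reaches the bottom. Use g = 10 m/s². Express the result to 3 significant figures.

v ≈ 2.67 m/s

Here I = (2/3)MR², so the shape factor k = I/(MR²) = 2/3.
Rolling without slipping gives ω = v/R, so the total kinetic energy is ½Mv² + ½Iω² = ½(1+k)Mv² = (5/6)Mv².
The vertical drop is h = L sinθ = 1.22 × sin29.1° = 0.5933 m.
Setting Mgh = (5/6)Mv² gives v = √(2gh/(1+k)) = √(2·10·0.5933/1.667) ≈ 2.67 m/s.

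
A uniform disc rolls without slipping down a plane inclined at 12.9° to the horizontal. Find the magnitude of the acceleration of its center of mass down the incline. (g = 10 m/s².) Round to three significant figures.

a ≈ 1.49 m/s²

With I = (1/2)MR², the ratio k = I/(MR²) is 0.5.
Along the incline Mg sinθ − f = Ma, and torque about the center fR = Iα = kMR²(a/R) gives f = kMa.
Eliminating f: Mg sinθ = (1+k)Ma, so a = g sinθ/(1+k) = 10 × sin12.9° / 1.5 ≈ 1.49 m/s².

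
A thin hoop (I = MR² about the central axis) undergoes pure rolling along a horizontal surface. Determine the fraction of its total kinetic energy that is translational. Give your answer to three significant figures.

For this body I = MR², i.e. k = I/(MR²) = 1.
Since ω = v/R, the translational part is ½Mv² and the rotational part is ½I(v/R)² = ½kMv²; the total is ½(1+k)Mv².
The translational fraction is therefore 1/(1+k) = 1/2 ≈ 0.500.

fraction ≈ 0.500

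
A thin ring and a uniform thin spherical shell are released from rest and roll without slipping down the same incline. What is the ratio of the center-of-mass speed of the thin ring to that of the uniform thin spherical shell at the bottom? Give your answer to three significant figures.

v_ratio ≈ 0.913

Each satisfies Mgh = ½(1+k)Mv² with k = I/(MR²), so v ∝ 1/√(1+k).
For the thin ring k = 1; for the uniform thin spherical shell k = 2/3.
v₁/v₂ = √((1+k₂)/(1+k₁)) = √(1.667/2) ≈ 0.913.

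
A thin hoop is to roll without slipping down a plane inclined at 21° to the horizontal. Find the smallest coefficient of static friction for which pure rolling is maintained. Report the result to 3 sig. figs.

With I = MR², the ratio k = I/(MR²) is 1.
Newton's second law down the slope: Mg sinθ − f = Ma. The torque equation fR = Iα (with α = a/R) gives f = kMa.
These give a = g sinθ/(1+k) and the required friction f = kMg sinθ/(1+k).
The normal force is N = Mg cosθ, so μ_min = f/N = k tanθ/(1+k).
μ_min = 1 × tan21° / 2 ≈ 0.192.

μ_min ≈ 0.192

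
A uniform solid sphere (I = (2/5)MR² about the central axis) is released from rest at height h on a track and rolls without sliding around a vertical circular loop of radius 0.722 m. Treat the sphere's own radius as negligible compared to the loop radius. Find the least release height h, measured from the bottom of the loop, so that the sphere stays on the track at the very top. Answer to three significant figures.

h_min ≈ 1.95 m

Here I = (2/5)MR², so the shape factor k = I/(MR²) = 0.4.
At the top of the loop, the minimum-contact condition is Mg = Mv_top²/r, so v_top² = gr.
With ω = v/R, the kinetic energy at speed v is ½(1+k)Mv² = (7/10)Mv².
Energy conservation from release (height h) to the top (height 2r): Mgh = Mg(2r) + (7/10)M·gr.
Thus h_min = 2r + (1+k)r/2 = r(2 + 1.4/2) = 0.722 × 2.7 ≈ 1.95 m.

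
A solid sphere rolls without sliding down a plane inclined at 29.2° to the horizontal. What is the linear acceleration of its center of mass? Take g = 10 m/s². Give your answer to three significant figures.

a ≈ 3.48 m/s²

The moment of inertia is (2/5)MR², giving k ≡ I/(MR²) = 0.4.
Along the incline Mg sinθ − f = Ma, and torque about the center fR = Iα = kMR²(a/R) gives f = kMa.
Eliminating f: Mg sinθ = (1+k)Ma, so a = g sinθ/(1+k) = 10 × sin29.2° / 1.4 ≈ 3.48 m/s².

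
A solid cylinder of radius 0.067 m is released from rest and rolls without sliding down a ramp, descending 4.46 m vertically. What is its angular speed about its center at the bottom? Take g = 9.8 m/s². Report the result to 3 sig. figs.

ω ≈ 114 rad/s

The moment of inertia is (1/2)MR², giving k ≡ I/(MR²) = 0.5.
Pure rolling means v = ωR; then KE = ½Mv² + ½I(v/R)² = ½(1+k)Mv² = (3/4)Mv².
Energy conservation Mgh = ½(1+k)Mv² gives v = √(2gh/(1+k)) = √(2 × 9.8 × 4.46 / 1.5) = 7.634 m/s.
Then ω = v/R = 7.634 / 0.067 ≈ 114 rad/s.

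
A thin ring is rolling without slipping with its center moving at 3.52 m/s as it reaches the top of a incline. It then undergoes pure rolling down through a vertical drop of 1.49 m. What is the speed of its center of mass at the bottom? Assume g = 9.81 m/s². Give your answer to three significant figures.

Here I = MR², so the shape factor k = I/(MR²) = 1.
Rolling without slipping gives ω = v/R, so the total kinetic energy is ½Mv² + ½Iω² = ½(1+k)Mv² = Mv².
Conserving energy between top and bottom: Mv² = Mv₀² + Mgh, hence v² = v₀² + 2gh/(1+k).
v = √(3.52² + 2×9.81×1.49/2) = √27.01 ≈ 5.20 m/s.

v ≈ 5.20 m/s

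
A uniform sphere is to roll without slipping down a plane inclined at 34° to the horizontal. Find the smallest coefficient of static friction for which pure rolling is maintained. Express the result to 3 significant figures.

With I = (2/5)MR², the ratio k = I/(MR²) is 0.4.
Along the incline Mg sinθ − f = Ma, and torque about the center fR = Iα = kMR²(a/R) gives f = kMa.
These give a = g sinθ/(1+k) and the required friction f = kMg sinθ/(1+k).
With N = Mg cosθ, the no-slip condition f ≤ μN gives μ_min = f/N = k tanθ/(1+k).
μ_min = 0.4 × tan34° / 1.4 ≈ 0.193.

μ_min ≈ 0.193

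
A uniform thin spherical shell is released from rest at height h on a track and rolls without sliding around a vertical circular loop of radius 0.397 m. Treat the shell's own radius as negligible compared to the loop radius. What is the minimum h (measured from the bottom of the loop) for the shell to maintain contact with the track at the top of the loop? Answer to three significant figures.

Here I = (2/3)MR², so the shape factor k = I/(MR²) = 2/3.
At the top of the loop, the minimum-contact condition is Mg = Mv_top²/r, so v_top² = gr.
With ω = v/R, the kinetic energy at speed v is ½(1+k)Mv² = (5/6)Mv².
Energy conservation from release (height h) to the top (height 2r): Mgh = Mg(2r) + (5/6)M·gr.
Thus h_min = 2r + (1+k)r/2 = r(2 + 1.667/2) = 0.397 × 2.833 ≈ 1.12 m.

h_min ≈ 1.12 m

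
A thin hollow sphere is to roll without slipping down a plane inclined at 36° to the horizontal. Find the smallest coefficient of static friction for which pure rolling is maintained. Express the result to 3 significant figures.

μ_min ≈ 0.291

The moment of inertia is (2/3)MR², giving k ≡ I/(MR²) = 2/3.
Translational: Mg sinθ − f = Ma. Rotational about the CM: fR = Iα = kMRa, so f = kMa.
These give a = g sinθ/(1+k) and the required friction f = kMg sinθ/(1+k).
The normal force is N = Mg cosθ, so μ_min = f/N = k tanθ/(1+k).
μ_min = (2/3) × tan36° / 1.667 ≈ 0.291.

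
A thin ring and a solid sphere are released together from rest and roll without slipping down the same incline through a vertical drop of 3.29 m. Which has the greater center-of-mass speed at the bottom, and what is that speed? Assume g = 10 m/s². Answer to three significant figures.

the solid sphere, at v ≈ 6.86 m/s

For rolling without slipping, Mgh = ½(1+k)Mv² where k = I/(MR²), so v = √(2gh/(1+k)).
Thin ring: k = 1, giving v = √(2×10×3.29/2) = 5.736 m/s.
Solid sphere: k = 0.4, giving v = √(2×10×3.29/1.4) = 6.856 m/s.
The smaller k wins: the solid sphere, at ≈ 6.86 m/s.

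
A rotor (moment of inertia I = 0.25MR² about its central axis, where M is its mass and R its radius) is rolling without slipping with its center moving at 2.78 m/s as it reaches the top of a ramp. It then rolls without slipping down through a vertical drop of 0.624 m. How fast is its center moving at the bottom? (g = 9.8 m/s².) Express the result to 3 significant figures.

v ≈ 4.18 m/s

With I = 0.25MR², the ratio k = I/(MR²) is 0.25.
The rolling condition ω = v/R makes the rotational term ½I(v/R)² = ½kMv², so KE_total = ½(1+k)Mv² = (5/8)Mv².
Conserving energy between top and bottom: (5/8)Mv² = (5/8)Mv₀² + Mgh, hence v² = v₀² + 2gh/(1+k).
v = √(2.78² + 2×9.8×0.624/1.25) = √17.51 ≈ 4.18 m/s.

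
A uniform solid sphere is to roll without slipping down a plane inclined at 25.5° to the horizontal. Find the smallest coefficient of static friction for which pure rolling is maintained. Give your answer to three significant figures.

For this body I = (2/5)MR², i.e. k = I/(MR²) = 0.4.
Translational: Mg sinθ − f = Ma. Rotational about the CM: fR = Iα = kMRa, so f = kMa.
These give a = g sinθ/(1+k) and the required friction f = kMg sinθ/(1+k).
The normal force is N = Mg cosθ, so μ_min = f/N = k tanθ/(1+k).
μ_min = 0.4 × tan25.5° / 1.4 ≈ 0.136.

μ_min ≈ 0.136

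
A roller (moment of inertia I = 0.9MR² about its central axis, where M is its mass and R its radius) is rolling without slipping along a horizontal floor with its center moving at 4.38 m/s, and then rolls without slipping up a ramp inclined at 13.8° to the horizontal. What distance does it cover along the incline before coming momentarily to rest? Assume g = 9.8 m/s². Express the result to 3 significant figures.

The moment of inertia is 0.9MR², giving k ≡ I/(MR²) = 0.9.
The rolling condition ω = v/R makes the rotational term ½I(v/R)² = ½kMv², so KE_total = ½(1+k)Mv² = (19/20)Mv².
Setting this equal to Mgh gives the vertical rise h = (1+k)v₀²/(2g) = 1.9×4.38²/(2×9.8) = 1.86 m.
The distance along the slope is d = h/sinθ = 1.86/sin13.8° ≈ 7.80 m.

d ≈ 7.80 m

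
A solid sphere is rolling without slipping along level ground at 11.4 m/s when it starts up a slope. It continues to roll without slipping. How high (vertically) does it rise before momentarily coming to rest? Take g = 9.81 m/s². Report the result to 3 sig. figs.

h ≈ 9.27 m

The moment of inertia is (2/5)MR², giving k ≡ I/(MR²) = 0.4.
The rolling condition ω = v/R makes the rotational term ½I(v/R)² = ½kMv², so KE_total = ½(1+k)Mv² = (7/10)Mv².
At the top the kinetic energy is zero, so (7/10)Mv₀² = Mgh.
Thus h = (1+k)v₀²/(2g) = 1.4 × 11.4² / (2 × 9.81) ≈ 9.27 m.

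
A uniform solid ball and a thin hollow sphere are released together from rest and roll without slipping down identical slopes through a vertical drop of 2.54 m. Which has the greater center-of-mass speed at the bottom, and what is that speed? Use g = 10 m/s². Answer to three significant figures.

For rolling without slipping, Mgh = ½(1+k)Mv² where k = I/(MR²), so v = √(2gh/(1+k)).
Uniform solid ball: k = 0.4, giving v = √(2×10×2.54/1.4) = 6.024 m/s.
Thin hollow sphere: k = 2/3, giving v = √(2×10×2.54/1.667) = 5.521 m/s.
The smaller k wins: the uniform solid ball, at ≈ 6.02 m/s.

the uniform solid ball, at v ≈ 6.02 m/s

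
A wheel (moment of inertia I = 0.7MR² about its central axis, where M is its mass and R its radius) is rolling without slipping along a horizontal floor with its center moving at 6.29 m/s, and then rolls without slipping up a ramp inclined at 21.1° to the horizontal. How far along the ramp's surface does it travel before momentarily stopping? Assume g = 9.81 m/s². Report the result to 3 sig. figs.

d ≈ 9.52 m

With I = 0.7MR², the ratio k = I/(MR²) is 0.7.
The rolling condition ω = v/R makes the rotational term ½I(v/R)² = ½kMv², so KE_total = ½(1+k)Mv² = (17/20)Mv².
Setting this equal to Mgh gives the vertical rise h = (1+k)v₀²/(2g) = 1.7×6.29²/(2×9.81) = 3.428 m.
The distance along the slope is d = h/sinθ = 3.428/sin21.1° ≈ 9.52 m.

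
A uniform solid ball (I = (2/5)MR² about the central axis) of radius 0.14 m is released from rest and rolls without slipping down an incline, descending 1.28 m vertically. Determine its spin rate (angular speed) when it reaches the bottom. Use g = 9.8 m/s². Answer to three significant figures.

ω ≈ 30.2 rad/s

For this body I = (2/5)MR², i.e. k = I/(MR²) = 0.4.
Since it rolls without slipping, ω = v/R and KE = ½Mv² + ½Iω² = ½(1+k)Mv² = (7/10)Mv².
Energy conservation Mgh = ½(1+k)Mv² gives v = √(2gh/(1+k)) = √(2 × 9.8 × 1.28 / 1.4) = 4.233 m/s.
The angular speed follows from ω = v/R = 4.233/0.14 ≈ 30.2 rad/s.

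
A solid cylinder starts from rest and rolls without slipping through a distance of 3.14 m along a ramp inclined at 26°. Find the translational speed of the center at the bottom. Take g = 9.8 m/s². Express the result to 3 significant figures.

For this body I = (1/2)MR², i.e. k = I/(MR²) = 0.5.
Pure rolling means v = ωR; then KE = ½Mv² + ½I(v/R)² = ½(1+k)Mv² = (3/4)Mv².
The vertical drop is h = L sinθ = 3.14 × sin26° = 1.376 m.
Energy conservation: Mgh = (3/4)Mv², so v = √(2gh/(1+k)) = √(2 × 9.8 × 1.376 / 1.5) ≈ 4.24 m/s.

v ≈ 4.24 m/s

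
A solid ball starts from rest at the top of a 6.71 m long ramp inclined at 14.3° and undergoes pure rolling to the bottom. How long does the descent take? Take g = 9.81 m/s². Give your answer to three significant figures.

t ≈ 2.78 s

Here I = (2/5)MR², so the shape factor k = I/(MR²) = 0.4.
Newton's second law down the slope: Mg sinθ − f = Ma. The torque equation fR = Iα (with α = a/R) gives f = kMa.
Hence a = g sinθ/(1+k) = 9.81×sin14.3°/1.4 = 1.731 m/s².
With constant a from rest, t = √(2L/a) = √(2·6.71/1.731) ≈ 2.78 s.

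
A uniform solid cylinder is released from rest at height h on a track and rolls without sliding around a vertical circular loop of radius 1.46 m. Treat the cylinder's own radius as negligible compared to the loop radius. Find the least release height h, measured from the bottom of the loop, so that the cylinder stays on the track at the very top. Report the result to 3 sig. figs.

The moment of inertia is (1/2)MR², giving k ≡ I/(MR²) = 0.5.
At the top, contact is just lost when gravity alone supplies the centripetal force: Mg = Mv_top²/r, i.e. v_top² = gr.
With ω = v/R, the kinetic energy at speed v is ½(1+k)Mv² = (3/4)Mv².
Energy conservation from release (height h) to the top (height 2r): Mgh = Mg(2r) + (3/4)M·gr.
Thus h_min = 2r + (1+k)r/2 = r(2 + 1.5/2) = 1.46 × 2.75 ≈ 4.02 m.

h_min ≈ 4.02 m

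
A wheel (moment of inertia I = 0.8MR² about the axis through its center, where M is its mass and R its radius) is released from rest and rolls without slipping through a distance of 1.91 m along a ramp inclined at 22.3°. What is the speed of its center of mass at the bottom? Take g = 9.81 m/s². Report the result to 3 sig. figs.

v ≈ 2.81 m/s

The moment of inertia is 0.8MR², giving k ≡ I/(MR²) = 0.8.
Rolling without slipping gives ω = v/R, so the total kinetic energy is ½Mv² + ½Iω² = ½(1+k)Mv² = (9/10)Mv².
The vertical drop is h = L sinθ = 1.91 × sin22.3° = 0.7248 m.
Setting Mgh = (9/10)Mv² gives v = √(2gh/(1+k)) = √(2·9.81·0.7248/1.8) ≈ 2.81 m/s.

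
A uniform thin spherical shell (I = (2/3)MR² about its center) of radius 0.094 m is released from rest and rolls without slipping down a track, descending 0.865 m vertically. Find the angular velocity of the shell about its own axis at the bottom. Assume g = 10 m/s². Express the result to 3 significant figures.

Here I = (2/3)MR², so the shape factor k = I/(MR²) = 2/3.
Pure rolling means v = ωR; then KE = ½Mv² + ½I(v/R)² = ½(1+k)Mv² = (5/6)Mv².
Energy conservation Mgh = ½(1+k)Mv² gives v = √(2gh/(1+k)) = √(2 × 10 × 0.865 / 1.667) = 3.222 m/s.
Then ω = v/R = 3.222 / 0.094 ≈ 34.3 rad/s.

ω ≈ 34.3 rad/s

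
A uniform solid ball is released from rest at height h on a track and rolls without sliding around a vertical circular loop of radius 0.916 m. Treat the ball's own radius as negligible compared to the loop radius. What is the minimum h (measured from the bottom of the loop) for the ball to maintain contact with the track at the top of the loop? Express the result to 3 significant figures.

For this body I = (2/5)MR², i.e. k = I/(MR²) = 0.4.
At the top of the loop, the minimum-contact condition is Mg = Mv_top²/r, so v_top² = gr.
With ω = v/R, the kinetic energy at speed v is ½(1+k)Mv² = (7/10)Mv².
Energy conservation from release (height h) to the top (height 2r): Mgh = Mg(2r) + (7/10)M·gr.
Thus h_min = 2r + (1+k)r/2 = r(2 + 1.4/2) = 0.916 × 2.7 ≈ 2.47 m.

h_min ≈ 2.47 m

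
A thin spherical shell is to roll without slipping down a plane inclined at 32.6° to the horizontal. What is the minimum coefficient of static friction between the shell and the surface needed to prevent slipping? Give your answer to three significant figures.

μ_min ≈ 0.256

For this body I = (2/3)MR², i.e. k = I/(MR²) = 2/3.
Translational: Mg sinθ − f = Ma. Rotational about the CM: fR = Iα = kMRa, so f = kMa.
These give a = g sinθ/(1+k) and the required friction f = kMg sinθ/(1+k).
The normal force is N = Mg cosθ, so μ_min = f/N = k tanθ/(1+k).
μ_min = (2/3) × tan32.6° / 1.667 ≈ 0.256.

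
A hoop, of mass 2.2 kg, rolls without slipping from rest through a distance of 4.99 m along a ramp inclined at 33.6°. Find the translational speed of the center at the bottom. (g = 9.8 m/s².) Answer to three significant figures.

Here I = MR², so the shape factor k = I/(MR²) = 1.
Rolling without slipping gives ω = v/R, so the total kinetic energy is ½Mv² + ½Iω² = ½(1+k)Mv² = Mv².
The vertical drop is h = L sinθ = 4.99 × sin33.6° = 2.761 m.
Energy conservation: Mgh = Mv², so v = √(2gh/(1+k)) = √(2 × 9.8 × 2.761 / 2) ≈ 5.20 m/s.

v ≈ 5.20 m/s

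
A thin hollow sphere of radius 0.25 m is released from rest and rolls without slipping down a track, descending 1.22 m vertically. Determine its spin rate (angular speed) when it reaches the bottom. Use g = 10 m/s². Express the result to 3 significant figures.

ω ≈ 15.3 rad/s

Here I = (2/3)MR², so the shape factor k = I/(MR²) = 2/3.
Since it rolls without slipping, ω = v/R and KE = ½Mv² + ½Iω² = ½(1+k)Mv² = (5/6)Mv².
Energy conservation Mgh = ½(1+k)Mv² gives v = √(2gh/(1+k)) = √(2 × 10 × 1.22 / 1.667) = 3.826 m/s.
Then ω = v/R = 3.826 / 0.25 ≈ 15.3 rad/s.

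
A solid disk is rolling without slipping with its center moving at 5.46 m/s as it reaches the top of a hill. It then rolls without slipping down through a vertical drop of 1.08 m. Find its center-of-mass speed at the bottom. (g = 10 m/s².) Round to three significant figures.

v ≈ 6.65 m/s

With I = (1/2)MR², the ratio k = I/(MR²) is 0.5.
Rolling without slipping gives ω = v/R, so the total kinetic energy is ½Mv² + ½Iω² = ½(1+k)Mv² = (3/4)Mv².
Energy conservation: (3/4)Mv₀² + Mgh = (3/4)Mv², so v² = v₀² + 2gh/(1+k).
v = √(5.46² + 2×10×1.08/1.5) = √44.21 ≈ 6.65 m/s.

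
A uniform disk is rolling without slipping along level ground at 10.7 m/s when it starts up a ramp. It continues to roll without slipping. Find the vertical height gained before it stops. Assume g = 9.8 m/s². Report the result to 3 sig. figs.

Here I = (1/2)MR², so the shape factor k = I/(MR²) = 0.5.
Pure rolling means v = ωR; then KE = ½Mv² + ½I(v/R)² = ½(1+k)Mv² = (3/4)Mv².
All of this converts to potential energy at the highest point: (3/4)Mv₀² = Mgh.
Thus h = (1+k)v₀²/(2g) = 1.5 × 10.7² / (2 × 9.8) ≈ 8.76 m.

h ≈ 8.76 m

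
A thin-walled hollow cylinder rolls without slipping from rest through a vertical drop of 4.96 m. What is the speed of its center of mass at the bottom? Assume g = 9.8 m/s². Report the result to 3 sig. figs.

v ≈ 6.97 m/s

The moment of inertia is MR², giving k ≡ I/(MR²) = 1.
Rolling without slipping gives ω = v/R, so the total kinetic energy is ½Mv² + ½Iω² = ½(1+k)Mv² = Mv².
Setting Mgh = Mv² gives v = √(2gh/(1+k)) = √(2·9.8·4.96/2) ≈ 6.97 m/s.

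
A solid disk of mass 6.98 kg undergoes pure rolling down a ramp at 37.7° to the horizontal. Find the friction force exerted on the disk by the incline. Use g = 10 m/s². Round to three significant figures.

f ≈ 14.2 N

Here I = (1/2)MR², so the shape factor k = I/(MR²) = 0.5.
Along the incline Mg sinθ − f = Ma, and torque about the center fR = Iα = kMR²(a/R) gives f = kMa.
Combining, a = g sinθ/(1+k) and f = kMa = kMg sinθ/(1+k).
f = 0.5 × 6.98 × 10 × sin37.7° / 1.5 ≈ 14.2 N.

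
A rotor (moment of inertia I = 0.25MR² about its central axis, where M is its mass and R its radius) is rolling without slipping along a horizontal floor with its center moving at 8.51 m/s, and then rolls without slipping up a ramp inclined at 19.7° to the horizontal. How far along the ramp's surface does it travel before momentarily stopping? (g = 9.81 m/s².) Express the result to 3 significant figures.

d ≈ 13.7 m

Here I = 0.25MR², so the shape factor k = I/(MR²) = 0.25.
Pure rolling means v = ωR; then KE = ½Mv² + ½I(v/R)² = ½(1+k)Mv² = (5/8)Mv².
Setting this equal to Mgh gives the vertical rise h = (1+k)v₀²/(2g) = 1.25×8.51²/(2×9.81) = 4.614 m.
The distance along the slope is d = h/sinθ = 4.614/sin19.7° ≈ 13.7 m.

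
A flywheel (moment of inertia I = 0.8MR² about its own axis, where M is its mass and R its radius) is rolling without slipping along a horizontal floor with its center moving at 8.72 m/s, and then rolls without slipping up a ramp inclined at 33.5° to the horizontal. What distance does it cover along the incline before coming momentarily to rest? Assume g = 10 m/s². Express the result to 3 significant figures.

d ≈ 12.4 m

Here I = 0.8MR², so the shape factor k = I/(MR²) = 0.8.
Pure rolling means v = ωR; then KE = ½Mv² + ½I(v/R)² = ½(1+k)Mv² = (9/10)Mv².
Setting this equal to Mgh gives the vertical rise h = (1+k)v₀²/(2g) = 1.8×8.72²/(2×10) = 6.843 m.
Along the incline, d = h/sinθ = 6.843/sin33.5° ≈ 12.4 m.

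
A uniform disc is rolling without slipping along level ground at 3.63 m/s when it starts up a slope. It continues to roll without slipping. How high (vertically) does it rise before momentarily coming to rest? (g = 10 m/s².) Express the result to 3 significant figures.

h ≈ 0.988 m

With I = (1/2)MR², the ratio k = I/(MR²) is 0.5.
Pure rolling means v = ωR; then KE = ½Mv² + ½I(v/R)² = ½(1+k)Mv² = (3/4)Mv².
At the top the kinetic energy is zero, so (3/4)Mv₀² = Mgh.
Thus h = (1+k)v₀²/(2g) = 1.5 × 3.63² / (2 × 10) ≈ 0.988 m.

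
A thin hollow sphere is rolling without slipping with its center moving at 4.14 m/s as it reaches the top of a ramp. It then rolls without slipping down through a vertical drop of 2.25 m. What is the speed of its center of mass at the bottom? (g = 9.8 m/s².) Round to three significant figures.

For this body I = (2/3)MR², i.e. k = I/(MR²) = 2/3.
The rolling condition ω = v/R makes the rotational term ½I(v/R)² = ½kMv², so KE_total = ½(1+k)Mv² = (5/6)Mv².
Energy conservation: (5/6)Mv₀² + Mgh = (5/6)Mv², so v² = v₀² + 2gh/(1+k).
v = √(4.14² + 2×9.8×2.25/1.667) = √43.6 ≈ 6.60 m/s.

v ≈ 6.60 m/s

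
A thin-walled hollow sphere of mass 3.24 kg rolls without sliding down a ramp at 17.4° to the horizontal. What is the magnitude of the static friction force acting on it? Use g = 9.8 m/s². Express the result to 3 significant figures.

For this body I = (2/3)MR², i.e. k = I/(MR²) = 2/3.
Along the incline Mg sinθ − f = Ma, and torque about the center fR = Iα = kMR²(a/R) gives f = kMa.
Combining, a = g sinθ/(1+k) and f = kMa = kMg sinθ/(1+k).
f = (2/3) × 3.24 × 9.8 × sin17.4° / 1.667 ≈ 3.80 N.

f ≈ 3.80 N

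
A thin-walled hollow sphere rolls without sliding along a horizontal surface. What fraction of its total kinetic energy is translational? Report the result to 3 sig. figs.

fraction ≈ 0.600

With I = (2/3)MR², the ratio k = I/(MR²) is 2/3.
Since ω = v/R, the translational part is ½Mv² and the rotational part is ½I(v/R)² = ½kMv²; the total is ½(1+k)Mv².
The translational fraction is therefore 1/(1+k) = 1/1.667 ≈ 0.600.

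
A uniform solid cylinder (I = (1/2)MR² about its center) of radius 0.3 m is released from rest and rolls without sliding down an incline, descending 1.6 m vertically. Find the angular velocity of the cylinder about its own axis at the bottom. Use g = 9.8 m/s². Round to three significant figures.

ω ≈ 15.2 rad/s

Here I = (1/2)MR², so the shape factor k = I/(MR²) = 0.5.
Rolling without slipping gives ω = v/R, so the total kinetic energy is ½Mv² + ½Iω² = ½(1+k)Mv² = (3/4)Mv².
Energy conservation Mgh = ½(1+k)Mv² gives v = √(2gh/(1+k)) = √(2 × 9.8 × 1.6 / 1.5) = 4.572 m/s.
Then ω = v/R = 4.572 / 0.3 ≈ 15.2 rad/s.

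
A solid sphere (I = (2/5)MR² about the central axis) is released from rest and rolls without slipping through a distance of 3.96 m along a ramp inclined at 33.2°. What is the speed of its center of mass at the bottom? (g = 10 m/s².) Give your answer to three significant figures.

The moment of inertia is (2/5)MR², giving k ≡ I/(MR²) = 0.4.
Since it rolls without slipping, ω = v/R and KE = ½Mv² + ½Iω² = ½(1+k)Mv² = (7/10)Mv².
The vertical drop is h = L sinθ = 3.96 × sin33.2° = 2.168 m.
Setting Mgh = (7/10)Mv² gives v = √(2gh/(1+k)) = √(2·10·2.168/1.4) ≈ 5.57 m/s.

v ≈ 5.57 m/s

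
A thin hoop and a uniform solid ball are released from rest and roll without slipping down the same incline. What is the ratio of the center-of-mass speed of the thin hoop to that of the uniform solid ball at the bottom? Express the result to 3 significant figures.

v_ratio ≈ 0.837

Each satisfies Mgh = ½(1+k)Mv² with k = I/(MR²), so v ∝ 1/√(1+k).
For the thin hoop k = 1; for the uniform solid ball k = 0.4.
v₁/v₂ = √((1+k₂)/(1+k₁)) = √(1.4/2) ≈ 0.837.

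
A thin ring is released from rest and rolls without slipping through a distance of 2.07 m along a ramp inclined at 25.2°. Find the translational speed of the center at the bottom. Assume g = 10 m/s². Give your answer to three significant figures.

v ≈ 2.97 m/s

Here I = MR², so the shape factor k = I/(MR²) = 1.
The rolling condition ω = v/R makes the rotational term ½I(v/R)² = ½kMv², so KE_total = ½(1+k)Mv² = Mv².
The vertical drop is h = L sinθ = 2.07 × sin25.2° = 0.8814 m.
Setting Mgh = Mv² gives v = √(2gh/(1+k)) = √(2·10·0.8814/2) ≈ 2.97 m/s.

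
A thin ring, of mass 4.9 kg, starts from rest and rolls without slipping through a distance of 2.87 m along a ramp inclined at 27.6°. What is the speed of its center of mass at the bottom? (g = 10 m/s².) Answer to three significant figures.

For this body I = MR², i.e. k = I/(MR²) = 1.
Since it rolls without slipping, ω = v/R and KE = ½Mv² + ½Iω² = ½(1+k)Mv² = Mv².
The vertical drop is h = L sinθ = 2.87 × sin27.6° = 1.33 m.
Setting Mgh = Mv² gives v = √(2gh/(1+k)) = √(2·10·1.33/2) ≈ 3.65 m/s.

v ≈ 3.65 m/s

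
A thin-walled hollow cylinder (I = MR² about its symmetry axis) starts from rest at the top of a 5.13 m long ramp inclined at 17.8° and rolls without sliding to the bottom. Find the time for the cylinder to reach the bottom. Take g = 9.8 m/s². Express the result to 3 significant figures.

Here I = MR², so the shape factor k = I/(MR²) = 1.
Translational: Mg sinθ − f = Ma. Rotational about the CM: fR = Iα = kMRa, so f = kMa.
Hence a = g sinθ/(1+k) = 9.8×sin17.8°/2 = 1.498 m/s².
With constant a from rest, t = √(2L/a) = √(2·5.13/1.498) ≈ 2.62 s.

t ≈ 2.62 s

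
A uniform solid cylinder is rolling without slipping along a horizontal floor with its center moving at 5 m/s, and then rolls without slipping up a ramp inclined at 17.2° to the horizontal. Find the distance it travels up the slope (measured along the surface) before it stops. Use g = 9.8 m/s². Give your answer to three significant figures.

For this body I = (1/2)MR², i.e. k = I/(MR²) = 0.5.
The rolling condition ω = v/R makes the rotational term ½I(v/R)² = ½kMv², so KE_total = ½(1+k)Mv² = (3/4)Mv².
Setting this equal to Mgh gives the vertical rise h = (1+k)v₀²/(2g) = 1.5×5²/(2×9.8) = 1.913 m.
The distance along the slope is d = h/sinθ = 1.913/sin17.2° ≈ 6.47 m.

d ≈ 6.47 m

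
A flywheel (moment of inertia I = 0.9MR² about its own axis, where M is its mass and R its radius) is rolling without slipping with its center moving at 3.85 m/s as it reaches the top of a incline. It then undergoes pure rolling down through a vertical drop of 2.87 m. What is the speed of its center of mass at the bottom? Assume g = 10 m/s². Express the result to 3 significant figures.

With I = 0.9MR², the ratio k = I/(MR²) is 0.9.
Rolling without slipping gives ω = v/R, so the total kinetic energy is ½Mv² + ½Iω² = ½(1+k)Mv² = (19/20)Mv².
Conserving energy between top and bottom: (19/20)Mv² = (19/20)Mv₀² + Mgh, hence v² = v₀² + 2gh/(1+k).
v = √(3.85² + 2×10×2.87/1.9) = √45.03 ≈ 6.71 m/s.

v ≈ 6.71 m/s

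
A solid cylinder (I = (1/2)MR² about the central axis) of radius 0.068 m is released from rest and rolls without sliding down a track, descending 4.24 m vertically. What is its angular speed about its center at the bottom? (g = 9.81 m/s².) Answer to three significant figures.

The moment of inertia is (1/2)MR², giving k ≡ I/(MR²) = 0.5.
The rolling condition ω = v/R makes the rotational term ½I(v/R)² = ½kMv², so KE_total = ½(1+k)Mv² = (3/4)Mv².
Energy conservation Mgh = ½(1+k)Mv² gives v = √(2gh/(1+k)) = √(2 × 9.81 × 4.24 / 1.5) = 7.447 m/s.
Then ω = v/R = 7.447 / 0.068 ≈ 110 rad/s.

ω ≈ 110 rad/s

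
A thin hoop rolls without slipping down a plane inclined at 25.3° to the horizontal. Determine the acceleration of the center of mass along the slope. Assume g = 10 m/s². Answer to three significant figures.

Here I = MR², so the shape factor k = I/(MR²) = 1.
Along the incline Mg sinθ − f = Ma, and torque about the center fR = Iα = kMR²(a/R) gives f = kMa.
Eliminating f: Mg sinθ = (1+k)Ma, so a = g sinθ/(1+k) = 10 × sin25.3° / 2 ≈ 2.14 m/s².

a ≈ 2.14 m/s²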